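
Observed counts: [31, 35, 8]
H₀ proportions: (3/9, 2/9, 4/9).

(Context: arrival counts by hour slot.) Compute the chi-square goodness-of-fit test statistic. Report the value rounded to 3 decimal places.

test statistic = 41.399

n = 74; E_i = n·p_i = [24.67, 16.44, 32.89]
χ² = (31−24.67)²/24.67 + (35−16.44)²/16.44 + (8−32.89)²/32.89 = 41.3986
df = 2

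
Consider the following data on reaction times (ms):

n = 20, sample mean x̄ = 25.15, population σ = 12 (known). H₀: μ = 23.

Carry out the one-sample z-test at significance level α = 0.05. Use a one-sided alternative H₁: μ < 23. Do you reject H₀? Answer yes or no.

reject H₀: no

SE = σ/√n = 12/√20 = 2.6833
z = (x̄−μ₀)/SE = (25.15−23)/2.6833 = 0.8013
p-value (one-sided, H₁ less) = 0.78851
At α=0.05: p ≥ α → fail to reject H₀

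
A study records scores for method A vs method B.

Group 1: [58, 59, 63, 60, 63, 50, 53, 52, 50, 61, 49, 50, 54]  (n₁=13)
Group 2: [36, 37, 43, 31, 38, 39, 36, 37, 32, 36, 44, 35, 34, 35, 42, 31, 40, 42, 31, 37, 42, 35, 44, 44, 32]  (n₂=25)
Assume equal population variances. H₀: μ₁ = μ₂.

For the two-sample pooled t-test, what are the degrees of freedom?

degrees of freedom = 36

df = n₁ + n₂ − 2 = 13 + 25 − 2 = 36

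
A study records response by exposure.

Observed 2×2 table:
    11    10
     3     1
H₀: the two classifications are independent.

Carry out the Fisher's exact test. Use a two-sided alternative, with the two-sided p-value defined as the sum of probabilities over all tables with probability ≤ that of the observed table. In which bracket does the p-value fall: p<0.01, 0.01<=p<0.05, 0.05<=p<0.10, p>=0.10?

p-value bracket: p>=0.10

Margins: r₁=21, r₂=4, c₁=14, c₂=11, n=25
p_obs = C(21,11)·C(4,3)/C(25,14); sum pmf over tables with pmf ≤ p_obs
p-value (two-sided) = 0.60435
→ bracket: p>=0.10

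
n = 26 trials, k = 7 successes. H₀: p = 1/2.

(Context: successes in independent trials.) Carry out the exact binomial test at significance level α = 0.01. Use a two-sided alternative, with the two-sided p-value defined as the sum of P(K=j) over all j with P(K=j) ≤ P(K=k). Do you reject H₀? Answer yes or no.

reject H₀: no

Exact binomial: n=26, k=7, p₀=1/2=0.5000
P(X=j) = C(n,j)·p₀^j·(1−p₀)^(n−j); p = Σ P(X=j) over j with P(X=j) ≤ P(X=7)
p-value (two-sided) = 0.02896
At α=0.01: p ≥ α → fail to reject H₀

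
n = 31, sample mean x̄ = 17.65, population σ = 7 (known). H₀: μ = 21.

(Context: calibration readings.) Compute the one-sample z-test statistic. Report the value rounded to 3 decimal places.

test statistic = -2.665

SE = σ/√n = 7/√31 = 1.2572
z = (x̄−μ₀)/SE = (17.65−21)/1.2572 = -2.6646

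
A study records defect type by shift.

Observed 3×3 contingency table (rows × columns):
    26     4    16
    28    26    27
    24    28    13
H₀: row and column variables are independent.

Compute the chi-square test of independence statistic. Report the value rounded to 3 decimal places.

test statistic = 17.371

Row totals [46, 81, 65], col totals [78, 58, 56], n=192
χ² = (26−18.69)²/18.69 + (4−13.90)²/13.90 + (16−13.42)²/13.42 + (28−32.91)²/32.91 + (26−24.47)²/24.47 + (27−23.62)²/23.62 + (24−26.41)²/26.41 + (28−19.64)²/19.64 + (13−18.96)²/18.96 = 17.3707
df = 4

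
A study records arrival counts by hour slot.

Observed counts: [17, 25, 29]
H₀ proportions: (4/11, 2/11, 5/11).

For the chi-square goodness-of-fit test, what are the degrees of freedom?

df = k − 1 = 3 − 1 = 2

degrees of freedom = 2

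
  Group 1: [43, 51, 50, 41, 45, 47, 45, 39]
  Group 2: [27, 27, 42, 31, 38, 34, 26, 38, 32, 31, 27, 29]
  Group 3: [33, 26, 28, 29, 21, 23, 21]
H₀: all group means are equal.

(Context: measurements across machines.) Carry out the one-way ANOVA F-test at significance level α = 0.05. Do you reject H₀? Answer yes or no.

Group means [45.12, 31.83, 25.86], grand mean 34.222
SSB = Σnᵢ(x̄ᵢ−x̄)² = 1509.268; SSW = ΣΣ(x−x̄ᵢ)² = 539.399
MSB = 1509.268/2 = 754.6339; MSW = 539.399/24 = 22.4750
F = MSB/MSW = 33.5767
df = (2, 24)
p-value (upper-tail) = 0.00000
At α=0.05: p < α → reject H₀

reject H₀: yes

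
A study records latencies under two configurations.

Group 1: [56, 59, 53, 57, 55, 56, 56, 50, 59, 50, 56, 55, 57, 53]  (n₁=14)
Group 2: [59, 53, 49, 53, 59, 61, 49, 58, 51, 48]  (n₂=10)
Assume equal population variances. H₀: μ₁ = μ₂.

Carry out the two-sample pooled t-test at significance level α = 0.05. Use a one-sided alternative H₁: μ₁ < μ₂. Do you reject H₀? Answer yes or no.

x̄₁=55.143, s₁=2.797, n₁=14
x̄₂=54.000, s₂=4.853, n₂=10
s_p² = [13·2.797² + 9·4.853²]/22 = 14.2597
SE = √(s_p²·(1/14+1/10)) = 1.5635
t = (55.143−54.000)/1.5635 = 0.7310
df = 22
p-value (one-sided, H₁ less) = 0.76374
At α=0.05: p ≥ α → fail to reject H₀

reject H₀: no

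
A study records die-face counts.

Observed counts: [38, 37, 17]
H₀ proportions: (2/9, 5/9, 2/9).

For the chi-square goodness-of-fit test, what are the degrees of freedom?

df = k − 1 = 3 − 1 = 2

degrees of freedom = 2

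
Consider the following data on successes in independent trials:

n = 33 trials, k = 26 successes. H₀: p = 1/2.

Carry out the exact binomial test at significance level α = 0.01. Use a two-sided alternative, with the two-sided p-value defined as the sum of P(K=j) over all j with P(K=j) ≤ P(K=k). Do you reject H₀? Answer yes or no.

reject H₀: yes

Exact binomial: n=33, k=26, p₀=1/2=0.5000
P(X=j) = C(n,j)·p₀^j·(1−p₀)^(n−j); p = Σ P(X=j) over j with P(X=j) ≤ P(X=26)
p-value (two-sided) = 0.00132
At α=0.01: p < α → reject H₀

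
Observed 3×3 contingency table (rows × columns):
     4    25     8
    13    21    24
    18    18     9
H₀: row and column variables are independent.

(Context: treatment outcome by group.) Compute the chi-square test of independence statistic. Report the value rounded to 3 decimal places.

Row totals [37, 58, 45], col totals [35, 64, 41], n=140
χ² = (4−9.25)²/9.25 + (25−16.91)²/16.91 + (8−10.84)²/10.84 + (13−14.50)²/14.50 + (21−26.51)²/26.51 + (24−16.99)²/16.99 + (18−11.25)²/11.25 + (18−20.57)²/20.57 + (9−13.18)²/13.18 = 17.4820
df = 4

test statistic = 17.482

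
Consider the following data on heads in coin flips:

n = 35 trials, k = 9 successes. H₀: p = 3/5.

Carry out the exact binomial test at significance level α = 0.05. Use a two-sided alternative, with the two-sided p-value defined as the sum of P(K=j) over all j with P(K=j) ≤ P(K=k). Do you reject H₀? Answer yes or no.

reject H₀: yes

Exact binomial: n=35, k=9, p₀=3/5=0.6000
P(X=j) = C(n,j)·p₀^j·(1−p₀)^(n−j); p = Σ P(X=j) over j with P(X=j) ≤ P(X=9)
p-value (two-sided) = 0.00005
At α=0.05: p < α → reject H₀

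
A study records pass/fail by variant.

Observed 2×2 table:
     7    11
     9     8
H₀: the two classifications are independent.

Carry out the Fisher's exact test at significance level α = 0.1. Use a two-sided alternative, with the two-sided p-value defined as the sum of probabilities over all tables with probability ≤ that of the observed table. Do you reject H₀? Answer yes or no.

reject H₀: no

Margins: r₁=18, r₂=17, c₁=16, c₂=19, n=35
p_obs = C(18,7)·C(17,9)/C(35,16); sum pmf over tables with pmf ≤ p_obs
p-value (two-sided) = 0.50509
At α=0.1: p ≥ α → fail to reject H₀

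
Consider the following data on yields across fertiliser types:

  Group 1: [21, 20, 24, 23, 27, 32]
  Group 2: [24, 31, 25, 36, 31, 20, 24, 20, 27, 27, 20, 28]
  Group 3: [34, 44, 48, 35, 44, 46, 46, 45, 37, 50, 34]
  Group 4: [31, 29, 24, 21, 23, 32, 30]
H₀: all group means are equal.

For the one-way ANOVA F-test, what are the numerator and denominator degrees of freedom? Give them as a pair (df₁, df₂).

k = 4 groups, N = 36 total
df = (k−1, N−k) = (4−1, 36−4) = (3, 32)

degrees of freedom = [3, 32]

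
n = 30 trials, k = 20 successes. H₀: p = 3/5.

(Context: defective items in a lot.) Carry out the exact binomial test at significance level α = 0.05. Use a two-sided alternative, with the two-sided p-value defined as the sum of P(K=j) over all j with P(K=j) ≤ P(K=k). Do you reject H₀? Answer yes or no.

reject H₀: no

Exact binomial: n=30, k=20, p₀=3/5=0.6000
P(X=j) = C(n,j)·p₀^j·(1−p₀)^(n−j); p = Σ P(X=j) over j with P(X=j) ≤ P(X=20)
p-value (two-sided) = 0.57697
At α=0.05: p ≥ α → fail to reject H₀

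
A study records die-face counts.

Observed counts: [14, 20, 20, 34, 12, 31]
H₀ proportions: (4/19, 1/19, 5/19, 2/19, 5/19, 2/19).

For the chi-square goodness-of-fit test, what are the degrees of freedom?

df = k − 1 = 6 − 1 = 5

degrees of freedom = 5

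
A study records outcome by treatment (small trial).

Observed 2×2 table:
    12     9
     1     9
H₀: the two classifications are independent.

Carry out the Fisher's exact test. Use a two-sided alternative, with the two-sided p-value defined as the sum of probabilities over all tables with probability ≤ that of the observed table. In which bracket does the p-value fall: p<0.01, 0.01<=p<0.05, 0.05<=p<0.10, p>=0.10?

Margins: r₁=21, r₂=10, c₁=13, c₂=18, n=31
p_obs = C(21,12)·C(10,1)/C(31,13); sum pmf over tables with pmf ≤ p_obs
p-value (two-sided) = 0.01997
→ bracket: 0.01<=p<0.05

p-value bracket: 0.01<=p<0.05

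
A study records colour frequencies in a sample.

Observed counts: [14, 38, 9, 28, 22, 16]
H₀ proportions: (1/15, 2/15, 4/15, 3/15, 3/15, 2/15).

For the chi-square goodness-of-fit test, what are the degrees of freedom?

degrees of freedom = 5

df = k − 1 = 6 − 1 = 5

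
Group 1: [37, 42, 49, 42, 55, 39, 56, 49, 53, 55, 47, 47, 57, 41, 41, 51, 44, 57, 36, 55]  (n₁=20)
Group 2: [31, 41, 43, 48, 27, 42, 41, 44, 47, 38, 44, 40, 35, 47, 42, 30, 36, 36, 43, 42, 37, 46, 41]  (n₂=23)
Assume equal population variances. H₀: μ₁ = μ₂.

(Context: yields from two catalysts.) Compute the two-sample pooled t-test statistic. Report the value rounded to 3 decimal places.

test statistic = 3.954

x̄₁=47.650, s₁=7.036, n₁=20
x̄₂=40.043, s₂=5.572, n₂=23
s_p² = [19·7.036² + 22·5.572²]/41 = 39.5977
SE = √(s_p²·(1/20+1/23)) = 1.9239
t = (47.650−40.043)/1.9239 = 3.9536
df = 41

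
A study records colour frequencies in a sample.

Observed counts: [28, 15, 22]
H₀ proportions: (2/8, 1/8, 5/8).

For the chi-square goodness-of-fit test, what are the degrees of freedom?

degrees of freedom = 2

df = k − 1 = 3 − 1 = 2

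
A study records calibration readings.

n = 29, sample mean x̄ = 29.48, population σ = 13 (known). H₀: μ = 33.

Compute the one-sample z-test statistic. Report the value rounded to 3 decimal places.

test statistic = -1.458

SE = σ/√n = 13/√29 = 2.4140
z = (x̄−μ₀)/SE = (29.48−33)/2.4140 = -1.4581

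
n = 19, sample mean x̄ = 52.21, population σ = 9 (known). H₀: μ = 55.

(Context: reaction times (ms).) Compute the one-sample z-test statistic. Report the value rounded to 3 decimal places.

test statistic = -1.351

SE = σ/√n = 9/√19 = 2.0647
z = (x̄−μ₀)/SE = (52.21−55)/2.0647 = -1.3513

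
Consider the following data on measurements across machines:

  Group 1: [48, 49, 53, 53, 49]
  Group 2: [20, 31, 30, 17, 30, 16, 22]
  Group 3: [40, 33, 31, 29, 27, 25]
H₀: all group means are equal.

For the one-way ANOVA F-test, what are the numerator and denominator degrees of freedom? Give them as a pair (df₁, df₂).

degrees of freedom = [2, 15]

k = 3 groups, N = 18 total
df = (k−1, N−k) = (3−1, 18−3) = (2, 15)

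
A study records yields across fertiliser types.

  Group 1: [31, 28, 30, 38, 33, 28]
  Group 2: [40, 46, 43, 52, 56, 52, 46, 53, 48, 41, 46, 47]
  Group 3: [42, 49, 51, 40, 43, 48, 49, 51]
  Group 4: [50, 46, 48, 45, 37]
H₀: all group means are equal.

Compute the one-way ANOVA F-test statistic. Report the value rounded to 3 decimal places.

Group means [31.33, 47.50, 46.62, 45.20], grand mean 43.774
SSB = Σnᵢ(x̄ᵢ−x̄)² = 1170.411; SSW = ΣΣ(x−x̄ᵢ)² = 569.008
MSB = 1170.411/3 = 390.1370; MSW = 569.008/27 = 21.0744
F = MSB/MSW = 18.5124
df = (3, 27)

test statistic = 18.512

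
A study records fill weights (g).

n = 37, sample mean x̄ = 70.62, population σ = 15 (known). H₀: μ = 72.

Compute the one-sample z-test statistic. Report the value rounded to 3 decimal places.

test statistic = -0.560

SE = σ/√n = 15/√37 = 2.4660
z = (x̄−μ₀)/SE = (70.62−72)/2.4660 = -0.5596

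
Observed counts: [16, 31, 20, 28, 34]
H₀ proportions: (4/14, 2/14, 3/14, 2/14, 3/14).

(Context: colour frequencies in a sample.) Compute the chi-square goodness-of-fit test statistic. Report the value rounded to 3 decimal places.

test statistic = 28.925

n = 129; E_i = n·p_i = [36.86, 18.43, 27.64, 18.43, 27.64]
χ² = (16−36.86)²/36.86 + (31−18.43)²/18.43 + (20−27.64)²/27.64 + (28−18.43)²/18.43 + (34−27.64)²/27.64 = 28.9251
df = 4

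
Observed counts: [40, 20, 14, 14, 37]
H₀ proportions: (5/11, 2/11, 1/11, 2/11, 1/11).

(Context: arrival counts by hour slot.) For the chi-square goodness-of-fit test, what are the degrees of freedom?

degrees of freedom = 4

df = k − 1 = 5 − 1 = 4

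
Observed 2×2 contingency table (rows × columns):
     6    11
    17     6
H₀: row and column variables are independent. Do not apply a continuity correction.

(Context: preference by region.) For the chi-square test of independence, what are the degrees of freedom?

df = (r−1)(c−1) = (2−1)·(2−1) = 1

degrees of freedom = 1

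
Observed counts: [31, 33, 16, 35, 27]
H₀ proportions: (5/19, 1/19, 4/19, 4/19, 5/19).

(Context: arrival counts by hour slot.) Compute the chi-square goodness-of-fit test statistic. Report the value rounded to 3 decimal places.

test statistic = 98.477

n = 142; E_i = n·p_i = [37.37, 7.47, 29.89, 29.89, 37.37]
χ² = (31−37.37)²/37.37 + (33−7.47)²/7.47 + (16−29.89)²/29.89 + (35−29.89)²/29.89 + (27−37.37)²/37.37 = 98.4771
df = 4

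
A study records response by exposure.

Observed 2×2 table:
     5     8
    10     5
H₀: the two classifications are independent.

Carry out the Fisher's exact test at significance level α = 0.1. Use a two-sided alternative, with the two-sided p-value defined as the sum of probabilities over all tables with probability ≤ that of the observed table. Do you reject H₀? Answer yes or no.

Margins: r₁=13, r₂=15, c₁=15, c₂=13, n=28
p_obs = C(13,5)·C(15,10)/C(28,15); sum pmf over tables with pmf ≤ p_obs
p-value (two-sided) = 0.25451
At α=0.1: p ≥ α → fail to reject H₀

reject H₀: no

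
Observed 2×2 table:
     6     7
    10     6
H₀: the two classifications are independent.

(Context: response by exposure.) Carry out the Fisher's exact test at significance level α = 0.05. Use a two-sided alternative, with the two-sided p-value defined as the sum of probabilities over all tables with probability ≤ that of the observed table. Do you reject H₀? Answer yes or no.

Margins: r₁=13, r₂=16, c₁=16, c₂=13, n=29
p_obs = C(13,6)·C(16,10)/C(29,16); sum pmf over tables with pmf ≤ p_obs
p-value (two-sided) = 0.46666
At α=0.05: p ≥ α → fail to reject H₀

reject H₀: no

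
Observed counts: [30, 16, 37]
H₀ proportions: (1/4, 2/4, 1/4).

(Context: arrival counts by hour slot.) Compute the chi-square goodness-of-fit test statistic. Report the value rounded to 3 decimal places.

test statistic = 32.518

n = 83; E_i = n·p_i = [20.75, 41.50, 20.75]
χ² = (30−20.75)²/20.75 + (16−41.50)²/41.50 + (37−20.75)²/20.75 = 32.5181
df = 2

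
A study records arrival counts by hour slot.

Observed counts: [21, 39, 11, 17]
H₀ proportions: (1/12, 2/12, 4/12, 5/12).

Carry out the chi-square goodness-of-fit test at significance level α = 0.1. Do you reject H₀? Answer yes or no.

reject H₀: yes

n = 88; E_i = n·p_i = [7.33, 14.67, 29.33, 36.67]
χ² = (21−7.33)²/7.33 + (39−14.67)²/14.67 + (11−29.33)²/29.33 + (17−36.67)²/36.67 = 87.8477
df = 3
p-value (upper-tail) = 0.00000
At α=0.1: p < α → reject H₀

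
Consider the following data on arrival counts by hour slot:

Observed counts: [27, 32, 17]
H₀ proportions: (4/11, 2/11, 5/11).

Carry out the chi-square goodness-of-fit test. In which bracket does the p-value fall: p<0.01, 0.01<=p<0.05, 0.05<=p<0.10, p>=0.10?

p-value bracket: p<0.01

n = 76; E_i = n·p_i = [27.64, 13.82, 34.55]
χ² = (27−27.64)²/27.64 + (32−13.82)²/13.82 + (17−34.55)²/34.55 = 32.8493
df = 2
p-value (upper-tail) = 0.00000
→ bracket: p<0.01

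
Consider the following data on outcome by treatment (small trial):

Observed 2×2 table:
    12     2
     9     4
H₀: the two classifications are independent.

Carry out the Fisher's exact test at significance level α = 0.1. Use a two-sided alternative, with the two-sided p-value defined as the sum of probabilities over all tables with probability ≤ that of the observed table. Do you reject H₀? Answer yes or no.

reject H₀: no

Margins: r₁=14, r₂=13, c₁=21, c₂=6, n=27
p_obs = C(14,12)·C(13,9)/C(27,21); sum pmf over tables with pmf ≤ p_obs
p-value (two-sided) = 0.38454
At α=0.1: p ≥ α → fail to reject H₀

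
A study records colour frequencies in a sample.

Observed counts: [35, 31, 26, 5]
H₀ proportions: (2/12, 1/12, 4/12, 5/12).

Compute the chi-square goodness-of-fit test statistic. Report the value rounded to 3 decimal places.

n = 97; E_i = n·p_i = [16.17, 8.08, 32.33, 40.42]
χ² = (35−16.17)²/16.17 + (31−8.08)²/8.08 + (26−32.33)²/32.33 + (5−40.42)²/40.42 = 119.1856
df = 3

test statistic = 119.186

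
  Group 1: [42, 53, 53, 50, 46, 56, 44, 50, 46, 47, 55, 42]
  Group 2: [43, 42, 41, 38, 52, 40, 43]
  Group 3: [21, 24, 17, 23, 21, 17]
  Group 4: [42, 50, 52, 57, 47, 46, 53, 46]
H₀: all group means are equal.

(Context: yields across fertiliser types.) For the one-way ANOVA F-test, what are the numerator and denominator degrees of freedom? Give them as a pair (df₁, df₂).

degrees of freedom = [3, 29]

k = 4 groups, N = 33 total
df = (k−1, N−k) = (4−1, 33−4) = (3, 29)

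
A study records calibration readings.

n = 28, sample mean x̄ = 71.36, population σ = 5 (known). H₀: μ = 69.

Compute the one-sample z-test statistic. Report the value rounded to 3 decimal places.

test statistic = 2.498

SE = σ/√n = 5/√28 = 0.9449
z = (x̄−μ₀)/SE = (71.36−69)/0.9449 = 2.4976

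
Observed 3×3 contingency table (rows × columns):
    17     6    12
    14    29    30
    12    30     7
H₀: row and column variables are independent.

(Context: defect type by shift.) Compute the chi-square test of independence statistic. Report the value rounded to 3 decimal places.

test statistic = 24.245

Row totals [35, 73, 49], col totals [43, 65, 49], n=157
χ² = (17−9.59)²/9.59 + (6−14.49)²/14.49 + (12−10.92)²/10.92 + (14−19.99)²/19.99 + (29−30.22)²/30.22 + (30−22.78)²/22.78 + (12−13.42)²/13.42 + (30−20.29)²/20.29 + (7−15.29)²/15.29 = 24.2454
df = 4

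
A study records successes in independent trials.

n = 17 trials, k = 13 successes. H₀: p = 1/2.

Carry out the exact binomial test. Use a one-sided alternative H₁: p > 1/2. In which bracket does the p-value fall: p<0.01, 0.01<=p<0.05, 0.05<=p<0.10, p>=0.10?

p-value bracket: 0.01<=p<0.05

Exact binomial: n=17, k=13, p₀=1/2=0.5000
P(X≥13) from Σ C(n,i)·p₀^i·(1−p₀)^(n−i)
p-value (one-sided, H₁ greater) = 0.02452
→ bracket: 0.01<=p<0.05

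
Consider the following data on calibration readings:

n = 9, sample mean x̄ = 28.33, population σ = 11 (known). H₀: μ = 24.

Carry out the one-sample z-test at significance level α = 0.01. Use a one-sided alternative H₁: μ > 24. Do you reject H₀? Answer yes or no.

reject H₀: no

SE = σ/√n = 11/√9 = 3.6667
z = (x̄−μ₀)/SE = (28.33−24)/3.6667 = 1.1809
p-value (one-sided, H₁ greater) = 0.11882
At α=0.01: p ≥ α → fail to reject H₀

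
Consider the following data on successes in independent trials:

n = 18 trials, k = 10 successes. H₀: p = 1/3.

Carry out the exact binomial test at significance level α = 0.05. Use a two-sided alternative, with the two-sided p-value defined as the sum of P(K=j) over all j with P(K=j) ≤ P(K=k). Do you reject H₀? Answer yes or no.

reject H₀: no

Exact binomial: n=18, k=10, p₀=1/3=0.3333
P(X=j) = C(n,j)·p₀^j·(1−p₀)^(n−j); p = Σ P(X=j) over j with P(X=j) ≤ P(X=10)
p-value (two-sided) = 0.07600
At α=0.05: p ≥ α → fail to reject H₀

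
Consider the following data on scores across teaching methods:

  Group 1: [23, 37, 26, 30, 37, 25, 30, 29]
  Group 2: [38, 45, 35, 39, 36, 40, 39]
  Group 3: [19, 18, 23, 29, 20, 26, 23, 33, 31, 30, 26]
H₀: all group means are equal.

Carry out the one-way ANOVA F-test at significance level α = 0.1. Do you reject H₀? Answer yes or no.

reject H₀: yes

Group means [29.62, 38.86, 25.27], grand mean 30.269
SSB = Σnᵢ(x̄ᵢ−x̄)² = 794.201; SSW = ΣΣ(x−x̄ᵢ)² = 510.914
MSB = 794.201/2 = 397.1007; MSW = 510.914/23 = 22.2137
F = MSB/MSW = 17.8764
df = (2, 23)
p-value (upper-tail) = 0.00002
At α=0.1: p < α → reject H₀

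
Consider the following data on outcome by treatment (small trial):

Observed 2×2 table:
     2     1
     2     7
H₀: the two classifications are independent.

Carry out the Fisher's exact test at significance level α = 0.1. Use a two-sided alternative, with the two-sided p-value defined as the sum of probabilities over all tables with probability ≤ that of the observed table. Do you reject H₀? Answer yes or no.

reject H₀: no

Margins: r₁=3, r₂=9, c₁=4, c₂=8, n=12
p_obs = C(3,2)·C(9,2)/C(12,4); sum pmf over tables with pmf ≤ p_obs
p-value (two-sided) = 0.23636
At α=0.1: p ≥ α → fail to reject H₀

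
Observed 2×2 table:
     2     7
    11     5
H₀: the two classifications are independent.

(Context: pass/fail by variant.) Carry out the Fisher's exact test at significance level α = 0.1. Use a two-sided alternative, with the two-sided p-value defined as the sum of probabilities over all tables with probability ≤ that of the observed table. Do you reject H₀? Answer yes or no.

reject H₀: yes

Margins: r₁=9, r₂=16, c₁=13, c₂=12, n=25
p_obs = C(9,2)·C(16,11)/C(25,13); sum pmf over tables with pmf ≤ p_obs
p-value (two-sided) = 0.04141
At α=0.1: p < α → reject H₀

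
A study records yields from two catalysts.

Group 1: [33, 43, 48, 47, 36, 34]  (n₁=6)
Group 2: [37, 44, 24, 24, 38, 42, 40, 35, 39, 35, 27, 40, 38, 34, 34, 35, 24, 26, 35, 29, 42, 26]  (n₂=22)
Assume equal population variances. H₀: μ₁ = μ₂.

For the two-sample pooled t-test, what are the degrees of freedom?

degrees of freedom = 26

df = n₁ + n₂ − 2 = 6 + 22 − 2 = 26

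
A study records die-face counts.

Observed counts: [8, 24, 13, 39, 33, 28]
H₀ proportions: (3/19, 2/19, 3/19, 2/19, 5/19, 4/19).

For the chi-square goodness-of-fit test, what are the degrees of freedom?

df = k − 1 = 6 − 1 = 5

degrees of freedom = 5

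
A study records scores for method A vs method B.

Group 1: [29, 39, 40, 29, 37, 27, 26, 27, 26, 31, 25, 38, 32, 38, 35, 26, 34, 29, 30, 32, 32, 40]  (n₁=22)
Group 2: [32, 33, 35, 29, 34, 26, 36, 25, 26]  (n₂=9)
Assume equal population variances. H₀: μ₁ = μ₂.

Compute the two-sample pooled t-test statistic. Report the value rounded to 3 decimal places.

x̄₁=31.909, s₁=5.004, n₁=22
x̄₂=30.667, s₂=4.243, n₂=9
s_p² = [21·5.004² + 8·4.243²]/29 = 23.0972
SE = √(s_p²·(1/22+1/9)) = 1.9016
t = (31.909−30.667)/1.9016 = 0.6533
df = 29

test statistic = 0.653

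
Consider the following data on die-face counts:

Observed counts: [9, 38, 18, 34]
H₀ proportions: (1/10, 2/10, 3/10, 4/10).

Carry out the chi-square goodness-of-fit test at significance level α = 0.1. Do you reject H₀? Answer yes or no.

n = 99; E_i = n·p_i = [9.90, 19.80, 29.70, 39.60]
χ² = (9−9.90)²/9.90 + (38−19.80)²/19.80 + (18−29.70)²/29.70 + (34−39.60)²/39.60 = 22.2121
df = 3
p-value (upper-tail) = 0.00006
At α=0.1: p < α → reject H₀

reject H₀: yes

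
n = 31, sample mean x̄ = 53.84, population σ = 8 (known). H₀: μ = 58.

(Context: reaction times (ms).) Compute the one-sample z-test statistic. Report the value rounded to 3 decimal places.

test statistic = -2.895

SE = σ/√n = 8/√31 = 1.4368
z = (x̄−μ₀)/SE = (53.84−58)/1.4368 = -2.8952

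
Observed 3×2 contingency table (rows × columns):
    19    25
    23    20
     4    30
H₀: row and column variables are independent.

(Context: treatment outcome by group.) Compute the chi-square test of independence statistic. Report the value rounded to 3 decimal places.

Row totals [44, 43, 34], col totals [46, 75], n=121
χ² = (19−16.73)²/16.73 + (25−27.27)²/27.27 + (23−16.35)²/16.35 + (20−26.65)²/26.65 + (4−12.93)²/12.93 + (30−21.07)²/21.07 = 14.8101
df = 2

test statistic = 14.810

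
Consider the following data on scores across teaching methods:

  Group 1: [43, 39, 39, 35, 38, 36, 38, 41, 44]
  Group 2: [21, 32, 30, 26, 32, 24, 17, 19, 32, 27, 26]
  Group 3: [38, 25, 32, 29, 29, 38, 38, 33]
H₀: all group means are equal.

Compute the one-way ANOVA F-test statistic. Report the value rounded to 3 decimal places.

Group means [39.22, 26.00, 32.75], grand mean 32.179
SSB = Σnᵢ(x̄ᵢ−x̄)² = 869.052; SSW = ΣΣ(x−x̄ᵢ)² = 527.056
MSB = 869.052/2 = 434.5258; MSW = 527.056/25 = 21.0822
F = MSB/MSW = 20.6110
df = (2, 25)

test statistic = 20.611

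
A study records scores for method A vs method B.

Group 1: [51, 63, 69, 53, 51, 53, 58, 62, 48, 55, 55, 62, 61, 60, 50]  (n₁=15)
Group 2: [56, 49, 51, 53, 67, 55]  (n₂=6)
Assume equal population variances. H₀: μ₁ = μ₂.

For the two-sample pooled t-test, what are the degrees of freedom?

degrees of freedom = 19

df = n₁ + n₂ − 2 = 15 + 6 − 2 = 19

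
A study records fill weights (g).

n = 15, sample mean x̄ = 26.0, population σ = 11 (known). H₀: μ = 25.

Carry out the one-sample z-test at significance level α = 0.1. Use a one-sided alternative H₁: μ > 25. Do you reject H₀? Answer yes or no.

reject H₀: no

SE = σ/√n = 11/√15 = 2.8402
z = (x̄−μ₀)/SE = (26.0−25)/2.8402 = 0.3521
p-value (one-sided, H₁ greater) = 0.36239
At α=0.1: p ≥ α → fail to reject H₀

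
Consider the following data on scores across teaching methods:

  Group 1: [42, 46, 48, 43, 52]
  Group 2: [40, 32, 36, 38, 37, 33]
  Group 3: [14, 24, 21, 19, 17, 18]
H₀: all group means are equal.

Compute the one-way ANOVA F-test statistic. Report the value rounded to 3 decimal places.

test statistic = 87.867

Group means [46.20, 36.00, 18.83], grand mean 32.941
SSB = Σnᵢ(x̄ᵢ−x̄)² = 2129.308; SSW = ΣΣ(x−x̄ᵢ)² = 169.633
MSB = 2129.308/2 = 1064.6539; MSW = 169.633/14 = 12.1167
F = MSB/MSW = 87.8669
df = (2, 14)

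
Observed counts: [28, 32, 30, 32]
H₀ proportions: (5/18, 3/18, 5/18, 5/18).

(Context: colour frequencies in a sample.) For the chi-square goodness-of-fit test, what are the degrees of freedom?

degrees of freedom = 3

df = k − 1 = 4 − 1 = 3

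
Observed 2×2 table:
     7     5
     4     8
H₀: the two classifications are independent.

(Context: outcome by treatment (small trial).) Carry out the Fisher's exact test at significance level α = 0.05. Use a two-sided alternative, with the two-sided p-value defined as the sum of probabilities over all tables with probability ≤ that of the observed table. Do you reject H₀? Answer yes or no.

reject H₀: no

Margins: r₁=12, r₂=12, c₁=11, c₂=13, n=24
p_obs = C(12,7)·C(12,4)/C(24,11); sum pmf over tables with pmf ≤ p_obs
p-value (two-sided) = 0.41365
At α=0.05: p ≥ α → fail to reject H₀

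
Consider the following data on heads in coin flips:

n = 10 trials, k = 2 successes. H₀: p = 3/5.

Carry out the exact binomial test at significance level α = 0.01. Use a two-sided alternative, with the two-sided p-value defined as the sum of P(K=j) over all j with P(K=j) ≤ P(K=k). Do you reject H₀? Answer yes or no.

Exact binomial: n=10, k=2, p₀=3/5=0.6000
P(X=j) = C(n,j)·p₀^j·(1−p₀)^(n−j); p = Σ P(X=j) over j with P(X=j) ≤ P(X=2)
p-value (two-sided) = 0.01834
At α=0.01: p ≥ α → fail to reject H₀

reject H₀: no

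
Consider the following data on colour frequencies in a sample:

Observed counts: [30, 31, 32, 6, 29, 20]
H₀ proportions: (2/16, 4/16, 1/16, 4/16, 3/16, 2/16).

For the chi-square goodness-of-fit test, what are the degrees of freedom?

degrees of freedom = 5

df = k − 1 = 6 − 1 = 5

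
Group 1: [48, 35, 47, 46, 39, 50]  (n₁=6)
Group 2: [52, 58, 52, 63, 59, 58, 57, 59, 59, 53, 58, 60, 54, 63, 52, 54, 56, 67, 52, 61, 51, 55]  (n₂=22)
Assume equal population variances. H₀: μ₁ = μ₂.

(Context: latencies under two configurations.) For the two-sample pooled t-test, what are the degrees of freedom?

degrees of freedom = 26

df = n₁ + n₂ − 2 = 6 + 22 − 2 = 26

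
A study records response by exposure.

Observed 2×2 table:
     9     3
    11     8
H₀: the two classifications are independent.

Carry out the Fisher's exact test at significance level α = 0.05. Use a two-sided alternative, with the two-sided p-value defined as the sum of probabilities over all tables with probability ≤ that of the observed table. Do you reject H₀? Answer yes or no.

reject H₀: no

Margins: r₁=12, r₂=19, c₁=20, c₂=11, n=31
p_obs = C(12,9)·C(19,11)/C(31,20); sum pmf over tables with pmf ≤ p_obs
p-value (two-sided) = 0.45164
At α=0.05: p ≥ α → fail to reject H₀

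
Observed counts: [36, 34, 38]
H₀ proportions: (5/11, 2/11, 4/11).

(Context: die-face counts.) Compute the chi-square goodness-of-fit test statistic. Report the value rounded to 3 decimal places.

test statistic = 14.039

n = 108; E_i = n·p_i = [49.09, 19.64, 39.27]
χ² = (36−49.09)²/49.09 + (34−19.64)²/19.64 + (38−39.27)²/39.27 = 14.0389
df = 2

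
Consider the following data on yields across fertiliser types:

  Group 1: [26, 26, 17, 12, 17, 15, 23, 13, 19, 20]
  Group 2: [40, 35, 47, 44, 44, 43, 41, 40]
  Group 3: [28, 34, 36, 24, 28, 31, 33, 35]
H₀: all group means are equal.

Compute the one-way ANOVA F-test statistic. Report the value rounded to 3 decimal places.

Group means [18.80, 41.75, 31.12], grand mean 29.654
SSB = Σnᵢ(x̄ᵢ−x̄)² = 2365.910; SSW = ΣΣ(x−x̄ᵢ)² = 435.975
MSB = 2365.910/2 = 1182.9548; MSW = 435.975/23 = 18.9554
F = MSB/MSW = 62.4072
df = (2, 23)

test statistic = 62.407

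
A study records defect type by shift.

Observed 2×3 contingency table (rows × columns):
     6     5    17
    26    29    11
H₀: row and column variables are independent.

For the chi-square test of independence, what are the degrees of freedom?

degrees of freedom = 2

df = (r−1)(c−1) = (2−1)·(3−1) = 2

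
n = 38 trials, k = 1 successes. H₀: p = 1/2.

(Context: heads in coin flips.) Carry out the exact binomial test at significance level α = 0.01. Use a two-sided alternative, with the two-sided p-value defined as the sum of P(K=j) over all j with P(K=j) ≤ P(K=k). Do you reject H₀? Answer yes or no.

Exact binomial: n=38, k=1, p₀=1/2=0.5000
P(X=j) = C(n,j)·p₀^j·(1−p₀)^(n−j); p = Σ P(X=j) over j with P(X=j) ≤ P(X=1)
p-value (two-sided) = 0.00000
At α=0.01: p < α → reject H₀

reject H₀: yes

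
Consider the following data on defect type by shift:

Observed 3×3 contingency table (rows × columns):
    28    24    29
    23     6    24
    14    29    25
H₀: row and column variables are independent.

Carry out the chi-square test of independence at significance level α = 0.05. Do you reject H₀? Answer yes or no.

reject H₀: yes

Row totals [81, 53, 68], col totals [65, 59, 78], n=202
χ² = (28−26.06)²/26.06 + (24−23.66)²/23.66 + (29−31.28)²/31.28 + (23−17.05)²/17.05 + (6−15.48)²/15.48 + (24−20.47)²/20.47 + (14−21.88)²/21.88 + (29−19.86)²/19.86 + (25−26.26)²/26.26 = 15.9072
df = 4
p-value (upper-tail) = 0.00315
At α=0.05: p < α → reject H₀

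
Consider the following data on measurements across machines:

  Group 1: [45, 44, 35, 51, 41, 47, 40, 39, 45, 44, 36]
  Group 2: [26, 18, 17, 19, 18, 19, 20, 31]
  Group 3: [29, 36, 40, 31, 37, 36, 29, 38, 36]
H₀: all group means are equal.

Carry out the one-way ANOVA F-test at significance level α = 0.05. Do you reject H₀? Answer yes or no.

Group means [42.45, 21.00, 34.67], grand mean 33.821
SSB = Σnᵢ(x̄ᵢ−x̄)² = 2141.380; SSW = ΣΣ(x−x̄ᵢ)² = 524.727
MSB = 2141.380/2 = 1070.6899; MSW = 524.727/25 = 20.9891
F = MSB/MSW = 51.0117
df = (2, 25)
p-value (upper-tail) = 0.00000
At α=0.05: p < α → reject H₀

reject H₀: yes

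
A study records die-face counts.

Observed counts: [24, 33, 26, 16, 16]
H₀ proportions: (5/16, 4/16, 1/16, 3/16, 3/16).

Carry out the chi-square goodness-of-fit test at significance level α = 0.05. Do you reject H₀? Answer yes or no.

reject H₀: yes

n = 115; E_i = n·p_i = [35.94, 28.75, 7.19, 21.56, 21.56]
χ² = (24−35.94)²/35.94 + (33−28.75)²/28.75 + (26−7.19)²/7.19 + (16−21.56)²/21.56 + (16−21.56)²/21.56 = 56.7032
df = 4
p-value (upper-tail) = 0.00000
At α=0.05: p < α → reject H₀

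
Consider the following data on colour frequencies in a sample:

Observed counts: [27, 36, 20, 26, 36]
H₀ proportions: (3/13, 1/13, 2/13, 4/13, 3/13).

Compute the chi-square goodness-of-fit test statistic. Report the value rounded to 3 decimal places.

n = 145; E_i = n·p_i = [33.46, 11.15, 22.31, 44.62, 33.46]
χ² = (27−33.46)²/33.46 + (36−11.15)²/11.15 + (20−22.31)²/22.31 + (26−44.62)²/44.62 + (36−33.46)²/33.46 = 64.7931
df = 4

test statistic = 64.793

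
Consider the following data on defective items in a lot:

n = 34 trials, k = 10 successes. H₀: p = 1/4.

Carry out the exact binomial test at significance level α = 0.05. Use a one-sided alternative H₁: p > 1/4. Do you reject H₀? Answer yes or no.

Exact binomial: n=34, k=10, p₀=1/4=0.2500
P(X≥10) from Σ C(n,i)·p₀^i·(1−p₀)^(n−i)
p-value (one-sided, H₁ greater) = 0.33603
At α=0.05: p ≥ α → fail to reject H₀

reject H₀: no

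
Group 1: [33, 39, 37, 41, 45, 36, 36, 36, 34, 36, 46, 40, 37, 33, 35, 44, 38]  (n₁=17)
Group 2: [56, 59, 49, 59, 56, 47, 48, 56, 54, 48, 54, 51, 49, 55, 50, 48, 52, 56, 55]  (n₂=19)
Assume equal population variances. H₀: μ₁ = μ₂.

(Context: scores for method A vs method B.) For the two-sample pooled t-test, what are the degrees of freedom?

df = n₁ + n₂ − 2 = 17 + 19 − 2 = 34

degrees of freedom = 34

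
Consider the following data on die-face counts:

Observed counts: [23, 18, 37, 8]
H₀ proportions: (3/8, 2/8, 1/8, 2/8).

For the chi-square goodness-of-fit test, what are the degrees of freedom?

degrees of freedom = 3

df = k − 1 = 4 − 1 = 3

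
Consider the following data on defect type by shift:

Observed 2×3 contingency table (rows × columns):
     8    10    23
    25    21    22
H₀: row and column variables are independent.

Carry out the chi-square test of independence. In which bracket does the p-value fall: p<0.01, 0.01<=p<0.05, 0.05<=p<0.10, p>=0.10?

p-value bracket: 0.01<=p<0.05

Row totals [41, 68], col totals [33, 31, 45], n=109
χ² = (8−12.41)²/12.41 + (10−11.66)²/11.66 + (23−16.93)²/16.93 + (25−20.59)²/20.59 + (21−19.34)²/19.34 + (22−28.07)²/28.07 = 6.3868
df = 2
p-value (upper-tail) = 0.04103
→ bracket: 0.01<=p<0.05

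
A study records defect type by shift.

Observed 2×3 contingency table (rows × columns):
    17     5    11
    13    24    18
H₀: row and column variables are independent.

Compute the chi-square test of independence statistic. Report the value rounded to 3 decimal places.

test statistic = 9.783

Row totals [33, 55], col totals [30, 29, 29], n=88
χ² = (17−11.25)²/11.25 + (5−10.88)²/10.88 + (11−10.88)²/10.88 + (13−18.75)²/18.75 + (24−18.12)²/18.12 + (18−18.12)²/18.12 = 9.7827
df = 2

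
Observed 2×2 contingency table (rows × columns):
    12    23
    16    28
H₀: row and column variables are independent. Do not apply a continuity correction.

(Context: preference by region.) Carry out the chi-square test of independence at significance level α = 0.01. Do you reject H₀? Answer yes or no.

Row totals [35, 44], col totals [28, 51], n=79
χ² = (12−12.41)²/12.41 + (23−22.59)²/22.59 + (16−15.59)²/15.59 + (28−28.41)²/28.41 = 0.0368
df = 1
p-value (upper-tail) = 0.84790
At α=0.01: p ≥ α → fail to reject H₀

reject H₀: no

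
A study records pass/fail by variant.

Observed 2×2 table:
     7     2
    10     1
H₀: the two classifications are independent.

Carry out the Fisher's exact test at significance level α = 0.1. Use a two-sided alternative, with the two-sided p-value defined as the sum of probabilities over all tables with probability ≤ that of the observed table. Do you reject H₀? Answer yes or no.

Margins: r₁=9, r₂=11, c₁=17, c₂=3, n=20
p_obs = C(9,7)·C(11,10)/C(20,17); sum pmf over tables with pmf ≤ p_obs
p-value (two-sided) = 0.56579
At α=0.1: p ≥ α → fail to reject H₀

reject H₀: no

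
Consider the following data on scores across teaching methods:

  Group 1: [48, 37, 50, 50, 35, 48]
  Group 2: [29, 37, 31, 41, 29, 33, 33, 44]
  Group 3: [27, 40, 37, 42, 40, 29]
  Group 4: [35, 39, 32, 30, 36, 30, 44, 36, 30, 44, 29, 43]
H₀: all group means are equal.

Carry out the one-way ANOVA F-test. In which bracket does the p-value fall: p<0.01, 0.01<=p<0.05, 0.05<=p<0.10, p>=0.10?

p-value bracket: 0.01<=p<0.05

Group means [44.67, 34.62, 35.83, 35.67], grand mean 37.125
SSB = Σnᵢ(x̄ᵢ−x̄)² = 426.792; SSW = ΣΣ(x−x̄ᵢ)² = 1004.708
MSB = 426.792/3 = 142.2639; MSW = 1004.708/28 = 35.8824
F = MSB/MSW = 3.9647
df = (3, 28)
p-value (upper-tail) = 0.01788
→ bracket: 0.01<=p<0.05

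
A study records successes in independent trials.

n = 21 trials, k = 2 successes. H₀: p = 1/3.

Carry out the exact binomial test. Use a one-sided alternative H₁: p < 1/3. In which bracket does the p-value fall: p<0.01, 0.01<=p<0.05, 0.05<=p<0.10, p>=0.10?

p-value bracket: 0.01<=p<0.05

Exact binomial: n=21, k=2, p₀=1/3=0.3333
P(X≤2) from Σ C(n,i)·p₀^i·(1−p₀)^(n−i)
p-value (one-sided, H₁ less) = 0.01283
→ bracket: 0.01<=p<0.05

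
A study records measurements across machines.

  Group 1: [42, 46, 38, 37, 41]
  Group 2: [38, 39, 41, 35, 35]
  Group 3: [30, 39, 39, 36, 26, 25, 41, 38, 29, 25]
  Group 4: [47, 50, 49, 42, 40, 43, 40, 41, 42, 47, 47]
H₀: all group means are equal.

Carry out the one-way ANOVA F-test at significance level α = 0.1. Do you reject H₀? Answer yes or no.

Group means [40.80, 37.60, 32.80, 44.36], grand mean 38.968
SSB = Σnᵢ(x̄ᵢ−x̄)² = 726.822; SSW = ΣΣ(x−x̄ᵢ)² = 586.145
MSB = 726.822/3 = 242.2741; MSW = 586.145/27 = 21.7091
F = MSB/MSW = 11.1600
df = (3, 27)
p-value (upper-tail) = 0.00006
At α=0.1: p < α → reject H₀

reject H₀: yes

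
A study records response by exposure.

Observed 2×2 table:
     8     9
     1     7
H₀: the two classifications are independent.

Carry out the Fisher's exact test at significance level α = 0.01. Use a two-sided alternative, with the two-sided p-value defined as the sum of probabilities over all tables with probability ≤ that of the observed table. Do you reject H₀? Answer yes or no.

reject H₀: no

Margins: r₁=17, r₂=8, c₁=9, c₂=16, n=25
p_obs = C(17,8)·C(8,1)/C(25,9); sum pmf over tables with pmf ≤ p_obs
p-value (two-sided) = 0.18219
At α=0.01: p ≥ α → fail to reject H₀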